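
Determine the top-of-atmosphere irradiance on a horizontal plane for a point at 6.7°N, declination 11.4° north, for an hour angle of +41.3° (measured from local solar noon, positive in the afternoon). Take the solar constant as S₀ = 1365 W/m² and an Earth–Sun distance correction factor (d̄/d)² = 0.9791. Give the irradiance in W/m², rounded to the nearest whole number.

With φ = 6.7°, δ = 11.4°, H = 41.30°: sin φ sin δ = 0.0231, cos φ cos δ cos H = 0.7314, so cos θ_z = 0.7545.
Top-of-atmosphere irradiance = S₀ (d̄/d)² cos θ_z = 1365 × 0.9791 × 0.7545 = 1008.37 W/m².

1008 W/m²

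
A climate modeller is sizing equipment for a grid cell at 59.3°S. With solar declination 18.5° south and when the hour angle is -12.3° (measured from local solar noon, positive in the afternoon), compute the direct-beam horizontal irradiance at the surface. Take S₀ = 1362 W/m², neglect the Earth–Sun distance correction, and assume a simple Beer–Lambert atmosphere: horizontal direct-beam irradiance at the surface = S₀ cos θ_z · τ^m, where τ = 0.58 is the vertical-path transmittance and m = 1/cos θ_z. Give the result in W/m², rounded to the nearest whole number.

489 W/m²

cos θ_z = sin(-59.3°) sin(-18.5°) + cos(-59.3°) cos(-18.5°) cos(-12.30°) = 0.2728 + 0.4730 = 0.7458.
Air mass m = 1/cos θ_z = 1/0.7458 = 1.341; τ^m = 0.58^1.341 = 0.4817.
Surface direct beam = 1362 × 0.7458 × 0.4817 = 489.30 W/m².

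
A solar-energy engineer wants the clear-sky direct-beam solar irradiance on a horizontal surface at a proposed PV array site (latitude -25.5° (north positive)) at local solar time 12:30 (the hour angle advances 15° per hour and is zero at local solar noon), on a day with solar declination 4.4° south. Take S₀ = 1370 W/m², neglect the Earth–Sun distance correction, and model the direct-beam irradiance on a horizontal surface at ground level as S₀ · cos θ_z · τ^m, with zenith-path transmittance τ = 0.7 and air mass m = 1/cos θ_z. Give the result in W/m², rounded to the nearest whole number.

862 W/m²

Hour angle H = 15° × (12.5 − 12) = 7.50°.
cos θ_z = sin(-25.5°) sin(-4.4°) + cos(-25.5°) cos(-4.4°) cos(7.50°) = 0.0330 + 0.8922 = 0.9252.
Air mass m = 1/cos θ_z = 1/0.9252 = 1.081; τ^m = 0.7^1.081 = 0.6801.
Surface direct beam = 1370 × 0.9252 × 0.6801 = 862.04 W/m².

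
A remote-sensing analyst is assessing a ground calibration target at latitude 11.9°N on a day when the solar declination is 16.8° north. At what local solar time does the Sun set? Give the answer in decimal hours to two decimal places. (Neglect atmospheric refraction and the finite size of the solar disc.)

cos H_s = −tan(11.9°) · tan(16.8°) = -0.0636, so H_s = arccos(-0.0636) = 93.65°.
Sunset is at 12 + H_s/15 = 12 + 6.243 = 18.243 h local solar time.

18.24 h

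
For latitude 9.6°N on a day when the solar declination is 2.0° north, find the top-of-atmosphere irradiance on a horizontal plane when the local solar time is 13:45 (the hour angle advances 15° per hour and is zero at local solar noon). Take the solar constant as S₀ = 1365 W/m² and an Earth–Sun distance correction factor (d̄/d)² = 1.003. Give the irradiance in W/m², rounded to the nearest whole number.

1218 W/m²

Hour angle H = 15° × (13.75 − 12) = 26.25°.
cos θ_z = sin(9.6°) sin(2.0°) + cos(9.6°) cos(2.0°) cos(26.25°) = 0.0058 + 0.8838 = 0.8896.
Top-of-atmosphere irradiance = S₀ (d̄/d)² cos θ_z = 1365 × 1.003 × 0.8896 = 1217.95 W/m².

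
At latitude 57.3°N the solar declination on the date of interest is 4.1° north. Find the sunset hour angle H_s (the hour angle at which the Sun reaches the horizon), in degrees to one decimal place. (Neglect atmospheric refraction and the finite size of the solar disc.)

96.4°

cos H_s = −tan(57.3°) · tan(4.1°) = -0.1117, so H_s = arccos(-0.1117) = 96.41°.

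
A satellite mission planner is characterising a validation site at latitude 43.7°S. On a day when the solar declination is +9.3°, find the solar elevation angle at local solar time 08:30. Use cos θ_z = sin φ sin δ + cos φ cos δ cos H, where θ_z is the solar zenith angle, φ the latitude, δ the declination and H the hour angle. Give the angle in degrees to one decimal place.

Hour angle H = 15° × (8.5 − 12) = -52.50°.
cos θ_z = sin(-43.7°) sin(9.3°) + cos(-43.7°) cos(9.3°) cos(-52.50°) = -0.1116 + 0.4343 = 0.3227.
θ_z = arccos(0.3227) = 71.17°, so the elevation is 90° − 71.17° = 18.83°.

18.8°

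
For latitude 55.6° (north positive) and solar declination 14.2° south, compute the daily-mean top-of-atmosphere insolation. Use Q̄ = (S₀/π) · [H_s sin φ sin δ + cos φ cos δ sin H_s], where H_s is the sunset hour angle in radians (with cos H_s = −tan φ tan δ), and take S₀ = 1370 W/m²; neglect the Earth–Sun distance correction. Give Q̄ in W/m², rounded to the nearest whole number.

117 W/m²

The sunset hour angle satisfies cos H_s = −tan φ tan δ = 0.3696, giving H_s = 68.31°. In radians, H_s = 1.1922.
H_s sin φ sin δ = 1.1922 × 0.8251 × -0.2453 = -0.2413.
cos φ cos δ sin H_s = 0.5650 × 0.9694 × 0.9292 = 0.5089.
Q̄ = (1370/π) × (-0.2413 + 0.5089) = 436.08 × 0.2676 = 116.70 W/m².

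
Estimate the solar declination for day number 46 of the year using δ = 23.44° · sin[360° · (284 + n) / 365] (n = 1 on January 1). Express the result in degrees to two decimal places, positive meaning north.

-13.28°

360 × (284 + 46) / 365 = 325.479°; sin(325.479°) = -0.5667.
δ = 23.44 × -0.5667 = -13.283° ≈ -13.28°.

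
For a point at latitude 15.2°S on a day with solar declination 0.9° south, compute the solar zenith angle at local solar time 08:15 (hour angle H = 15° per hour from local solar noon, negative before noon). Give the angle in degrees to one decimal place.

57.3°

Hour angle H = 15° × (8.25 − 12) = -56.25°.
cos θ_z = sin φ sin δ + cos φ cos δ cos H = (-0.2622)(-0.0157) + (0.9650)(0.9999)(0.5556) = 0.5402.
θ_z = arccos(0.5402) = 57.30°.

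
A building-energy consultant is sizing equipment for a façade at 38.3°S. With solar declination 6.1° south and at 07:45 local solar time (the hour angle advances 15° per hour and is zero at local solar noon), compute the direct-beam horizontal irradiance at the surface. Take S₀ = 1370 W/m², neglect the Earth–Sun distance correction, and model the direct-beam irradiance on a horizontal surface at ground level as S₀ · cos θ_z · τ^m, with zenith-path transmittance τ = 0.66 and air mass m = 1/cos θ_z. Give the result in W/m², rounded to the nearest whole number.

205 W/m²

Hour angle H = 15° × (7.75 − 12) = -63.75°.
cos θ_z = sin φ sin δ + cos φ cos δ cos H = (-0.6198)(-0.1063) + (0.7848)(0.9943)(0.4423) = 0.4110.
Air mass m = 1/cos θ_z = 1/0.4110 = 2.433; τ^m = 0.66^2.433 = 0.3639.
Surface direct beam = 1370 × 0.4110 × 0.3639 = 204.90 W/m².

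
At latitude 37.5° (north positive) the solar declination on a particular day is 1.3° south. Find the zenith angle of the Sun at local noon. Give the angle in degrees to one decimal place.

38.8°

At local solar noon the hour angle is zero, so the zenith angle is |φ − δ| = |37.5° − (-1.3°)| = 38.8°.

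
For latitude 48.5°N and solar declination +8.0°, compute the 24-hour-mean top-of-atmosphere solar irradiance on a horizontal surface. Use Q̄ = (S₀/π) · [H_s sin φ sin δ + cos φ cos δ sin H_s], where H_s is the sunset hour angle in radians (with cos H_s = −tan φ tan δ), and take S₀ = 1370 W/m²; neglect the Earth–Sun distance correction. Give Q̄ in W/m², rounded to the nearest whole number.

cos H_s = −tan(48.5°) · tan(8.0°) = -0.1589, so H_s = arccos(-0.1589) = 99.14°. In radians, H_s = 1.7303.
H_s sin φ sin δ = 1.7303 × 0.7490 × 0.1392 = 0.1804.
cos φ cos δ sin H_s = 0.6626 × 0.9903 × 0.9873 = 0.6478.
Q̄ = (1370/π) × (0.1804 + 0.6478) = 436.08 × 0.8282 = 361.16 W/m².

361 W/m²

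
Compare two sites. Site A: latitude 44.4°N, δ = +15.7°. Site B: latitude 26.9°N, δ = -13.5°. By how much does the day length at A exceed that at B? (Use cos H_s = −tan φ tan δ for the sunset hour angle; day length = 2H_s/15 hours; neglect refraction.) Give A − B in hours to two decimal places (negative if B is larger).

A: H_s = arccos(−tan 44.4° · tan 15.7°) = 105.98°, so 2H_s/15 = 14.1307 h.
B: H_s = arccos(−tan 26.9° · tan -13.5°) = 83.00°, so 2H_s/15 = 11.0667 h.
A − B = 14.1307 − 11.0667 = 3.0640 h.

+3.06 h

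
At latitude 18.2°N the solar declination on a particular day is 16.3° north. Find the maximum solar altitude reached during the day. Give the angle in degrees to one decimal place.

88.1°

At local solar noon the hour angle is zero, so the elevation is 90° − |φ − δ| = 90° − |18.2° − (16.3°)| = 90° − 1.9° = 88.1°.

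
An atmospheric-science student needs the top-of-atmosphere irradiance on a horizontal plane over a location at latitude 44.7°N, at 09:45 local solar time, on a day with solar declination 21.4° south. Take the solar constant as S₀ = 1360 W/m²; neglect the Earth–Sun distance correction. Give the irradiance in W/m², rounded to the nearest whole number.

Hour angle H = 15° × (9.75 − 12) = -33.75°.
cos θ_z = sin φ sin δ + cos φ cos δ cos H = (0.7034)(-0.3649) + (0.7108)(0.9311)(0.8315) = 0.2936.
Top-of-atmosphere irradiance = S₀ cos θ_z = 1360 × 0.2936 = 399.30 W/m².

399 W/m²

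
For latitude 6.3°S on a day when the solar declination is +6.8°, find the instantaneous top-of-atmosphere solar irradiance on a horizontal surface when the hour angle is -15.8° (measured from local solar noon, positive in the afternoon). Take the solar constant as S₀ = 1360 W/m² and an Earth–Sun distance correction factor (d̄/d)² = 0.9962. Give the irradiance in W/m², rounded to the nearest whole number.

1269 W/m²

cos θ_z = sin(-6.3°) sin(6.8°) + cos(-6.3°) cos(6.8°) cos(-15.80°) = -0.0130 + 0.9497 = 0.9367.
Top-of-atmosphere irradiance = S₀ (d̄/d)² cos θ_z = 1360 × 0.9962 × 0.9367 = 1269.07 W/m².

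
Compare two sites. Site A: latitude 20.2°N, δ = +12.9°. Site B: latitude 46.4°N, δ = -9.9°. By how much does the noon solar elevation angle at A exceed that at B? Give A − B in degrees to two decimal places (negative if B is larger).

A: 90° − |20.2 − (12.9)| = 82.70°.
B: 90° − |46.4 − (-9.9)| = 33.70°.
A − B = 82.70 − 33.70 = 49.00°.

+49.00°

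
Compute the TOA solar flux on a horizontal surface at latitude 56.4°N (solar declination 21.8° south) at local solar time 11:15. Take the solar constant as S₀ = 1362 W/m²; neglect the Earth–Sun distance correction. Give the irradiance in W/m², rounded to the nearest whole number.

265 W/m²

Hour angle H = 15° × (11.25 − 12) = -11.25°.
cos θ_z = sin φ sin δ + cos φ cos δ cos H = (0.8329)(-0.3714) + (0.5534)(0.9285)(0.9808) = 0.1946.
Top-of-atmosphere irradiance = S₀ cos θ_z = 1362 × 0.1946 = 265.05 W/m².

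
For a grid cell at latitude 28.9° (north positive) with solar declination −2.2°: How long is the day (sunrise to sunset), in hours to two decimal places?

11.84 hours

The sunset hour angle satisfies cos H_s = −tan φ tan δ = 0.0212, giving H_s = 88.79°.
Day length = 2 H_s / 15° h⁻¹ = 177.58° / 15 = 11.839 h.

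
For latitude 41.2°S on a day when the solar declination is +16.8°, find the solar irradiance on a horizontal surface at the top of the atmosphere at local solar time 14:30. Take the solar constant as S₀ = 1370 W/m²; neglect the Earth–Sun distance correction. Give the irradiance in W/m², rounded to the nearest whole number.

522 W/m²

Hour angle H = 15° × (14.5 − 12) = 37.50°.
cos θ_z = sin φ sin δ + cos φ cos δ cos H = (-0.6587)(0.2890) + (0.7524)(0.9573)(0.7934) = 0.3811.
Top-of-atmosphere irradiance = S₀ cos θ_z = 1370 × 0.3811 = 522.11 W/m².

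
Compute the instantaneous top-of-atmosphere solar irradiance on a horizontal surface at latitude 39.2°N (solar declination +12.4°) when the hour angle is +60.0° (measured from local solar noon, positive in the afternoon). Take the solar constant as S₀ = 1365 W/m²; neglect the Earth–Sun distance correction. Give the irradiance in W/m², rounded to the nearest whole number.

With φ = 39.2°, δ = 12.4°, H = 60.00°: sin φ sin δ = 0.1357, cos φ cos δ cos H = 0.3784, so cos θ_z = 0.5141.
Top-of-atmosphere irradiance = S₀ cos θ_z = 1365 × 0.5141 = 701.75 W/m².

702 W/m²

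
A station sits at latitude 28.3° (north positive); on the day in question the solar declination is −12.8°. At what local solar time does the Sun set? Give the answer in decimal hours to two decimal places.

The sunset hour angle satisfies cos H_s = −tan φ tan δ = 0.1223, giving H_s = 82.98°.
Sunset is at 12 + H_s/15 = 12 + 5.532 = 17.532 h local solar time.

17.53 h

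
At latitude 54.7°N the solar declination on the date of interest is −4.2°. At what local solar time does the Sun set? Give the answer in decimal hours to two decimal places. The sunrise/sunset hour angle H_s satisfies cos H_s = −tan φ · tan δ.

The sunset hour angle satisfies cos H_s = −tan φ tan δ = 0.1037, giving H_s = 84.05°.
Sunset is at 12 + H_s/15 = 12 + 5.603 = 17.603 h local solar time.

17.60 h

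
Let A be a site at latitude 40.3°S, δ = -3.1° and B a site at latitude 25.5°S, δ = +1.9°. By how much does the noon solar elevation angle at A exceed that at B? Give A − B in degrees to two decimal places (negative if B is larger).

A: 90° − |-40.3 − (-3.1)| = 52.80°.
B: 90° − |-25.5 − (1.9)| = 62.60°.
A − B = 52.80 − 62.60 = -9.80°.

-9.80°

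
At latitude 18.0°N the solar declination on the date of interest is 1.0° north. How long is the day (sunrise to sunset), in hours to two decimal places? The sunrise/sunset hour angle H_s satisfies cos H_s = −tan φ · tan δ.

12.04 hours

cos H_s = −tan(18.0°) · tan(1.0°) = -0.0057, so H_s = arccos(-0.0057) = 90.33°.
Day length = 2 H_s / 15° h⁻¹ = 180.66° / 15 = 12.044 h.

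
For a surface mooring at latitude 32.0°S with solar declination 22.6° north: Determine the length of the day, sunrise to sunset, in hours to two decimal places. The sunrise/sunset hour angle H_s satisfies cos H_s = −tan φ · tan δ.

cos H_s = −tan(-32.0°) · tan(22.6°) = 0.2601, so H_s = arccos(0.2601) = 74.92°.
Day length = 2 H_s / 15° h⁻¹ = 149.84° / 15 = 9.989 h.

9.99 hours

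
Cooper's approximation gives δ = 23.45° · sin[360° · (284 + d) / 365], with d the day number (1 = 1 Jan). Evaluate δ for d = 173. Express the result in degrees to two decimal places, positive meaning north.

360 × (284 + 173) / 365 = 450.740°; sin(450.740°) = 0.9999.
δ = 23.45 × 0.9999 = 23.448° ≈ +23.45°.

+23.45°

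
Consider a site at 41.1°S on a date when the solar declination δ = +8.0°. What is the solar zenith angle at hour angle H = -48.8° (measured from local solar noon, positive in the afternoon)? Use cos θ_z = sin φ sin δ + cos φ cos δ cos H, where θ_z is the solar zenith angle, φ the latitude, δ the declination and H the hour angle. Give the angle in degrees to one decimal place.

66.4°

cos θ_z = sin φ sin δ + cos φ cos δ cos H = (-0.6574)(0.1392) + (0.7536)(0.9903)(0.6587) = 0.4001.
θ_z = arccos(0.4001) = 66.42°.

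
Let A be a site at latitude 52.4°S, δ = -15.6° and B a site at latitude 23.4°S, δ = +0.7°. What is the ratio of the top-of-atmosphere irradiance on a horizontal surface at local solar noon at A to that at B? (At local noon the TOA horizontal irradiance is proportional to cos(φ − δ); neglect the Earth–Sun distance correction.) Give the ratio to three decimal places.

0.877

A: cos θ_z = cos(-52.4° − (-15.6°)) = 0.8007.
B: cos θ_z = cos(-23.4° − (0.7°)) = 0.9128.
Ratio A/B = 0.8007 / 0.9128 = 0.8772.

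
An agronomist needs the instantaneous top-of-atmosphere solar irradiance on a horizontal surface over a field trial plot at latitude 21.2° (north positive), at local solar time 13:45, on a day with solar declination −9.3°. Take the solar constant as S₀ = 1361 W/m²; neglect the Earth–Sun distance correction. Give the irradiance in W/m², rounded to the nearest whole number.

1044 W/m²

Hour angle H = 15° × (13.75 − 12) = 26.25°.
With φ = 21.2°, δ = -9.3°, H = 26.25°: sin φ sin δ = -0.0584, cos φ cos δ cos H = 0.8252, so cos θ_z = 0.7668.
Top-of-atmosphere irradiance = S₀ cos θ_z = 1361 × 0.7668 = 1043.61 W/m².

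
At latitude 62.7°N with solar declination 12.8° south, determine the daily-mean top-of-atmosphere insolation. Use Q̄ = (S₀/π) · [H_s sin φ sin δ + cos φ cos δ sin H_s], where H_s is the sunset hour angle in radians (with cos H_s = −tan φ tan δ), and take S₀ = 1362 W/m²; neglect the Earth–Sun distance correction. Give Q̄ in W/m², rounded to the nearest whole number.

The sunset hour angle satisfies cos H_s = −tan φ tan δ = 0.4402, giving H_s = 63.88°. In radians, H_s = 1.1149.
H_s sin φ sin δ = 1.1149 × 0.8886 × -0.2215 = -0.2194.
cos φ cos δ sin H_s = 0.4586 × 0.9751 × 0.8979 = 0.4015.
Q̄ = (1362/π) × (-0.2194 + 0.4015) = 433.54 × 0.1821 = 78.95 W/m².

79 W/m²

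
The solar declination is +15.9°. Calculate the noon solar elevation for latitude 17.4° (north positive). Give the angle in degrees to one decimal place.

88.5°

At local solar noon the hour angle is zero, so the elevation is 90° − |φ − δ| = 90° − |17.4° − (15.9°)| = 90° − 1.5° = 88.5°.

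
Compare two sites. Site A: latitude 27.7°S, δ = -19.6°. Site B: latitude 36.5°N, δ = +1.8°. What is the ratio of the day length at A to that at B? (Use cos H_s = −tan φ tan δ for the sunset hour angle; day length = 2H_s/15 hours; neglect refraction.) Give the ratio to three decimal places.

1.103

A: H_s = arccos(−tan -27.7° · tan -19.6°) = 100.77°, so 2H_s/15 = 13.4360 h.
B: H_s = arccos(−tan 36.5° · tan 1.8°) = 91.33°, so 2H_s/15 = 12.1773 h.
Ratio A/B = 13.4360 / 12.1773 = 1.1034.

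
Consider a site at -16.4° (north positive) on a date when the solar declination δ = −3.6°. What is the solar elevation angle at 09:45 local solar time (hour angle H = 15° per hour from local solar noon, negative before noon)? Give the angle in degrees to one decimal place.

54.5°

Hour angle H = 15° × (9.75 − 12) = -33.75°.
cos θ_z = sin φ sin δ + cos φ cos δ cos H = (-0.2823)(-0.0628) + (0.9593)(0.9980)(0.8315) = 0.8138.
θ_z = arccos(0.8138) = 35.53°, so the elevation is 90° − 35.53° = 54.47°.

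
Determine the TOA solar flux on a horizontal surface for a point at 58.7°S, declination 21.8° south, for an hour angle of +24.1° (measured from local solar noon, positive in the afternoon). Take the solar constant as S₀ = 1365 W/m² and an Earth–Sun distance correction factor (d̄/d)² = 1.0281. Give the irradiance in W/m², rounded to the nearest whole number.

1063 W/m²

cos θ_z = sin(-58.7°) sin(-21.8°) + cos(-58.7°) cos(-21.8°) cos(24.10°) = 0.3173 + 0.4403 = 0.7576.
Top-of-atmosphere irradiance = S₀ (d̄/d)² cos θ_z = 1365 × 1.0281 × 0.7576 = 1063.18 W/m².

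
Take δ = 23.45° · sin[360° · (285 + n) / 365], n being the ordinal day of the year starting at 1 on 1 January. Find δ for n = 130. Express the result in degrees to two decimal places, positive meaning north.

360 × (285 + 130) / 365 = 409.315°; sin(409.315°) = 0.7583.
δ = 23.45 × 0.7583 = 17.782° ≈ +17.78°.

+17.78°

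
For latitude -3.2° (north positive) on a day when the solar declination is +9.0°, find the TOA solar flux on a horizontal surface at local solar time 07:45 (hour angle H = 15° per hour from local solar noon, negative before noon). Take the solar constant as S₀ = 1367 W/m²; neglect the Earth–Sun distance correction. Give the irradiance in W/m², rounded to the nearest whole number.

584 W/m²

Hour angle H = 15° × (7.75 − 12) = -63.75°.
cos θ_z = sin(-3.2°) sin(9.0°) + cos(-3.2°) cos(9.0°) cos(-63.75°) = -0.0087 + 0.4362 = 0.4275.
Top-of-atmosphere irradiance = S₀ cos θ_z = 1367 × 0.4275 = 584.39 W/m².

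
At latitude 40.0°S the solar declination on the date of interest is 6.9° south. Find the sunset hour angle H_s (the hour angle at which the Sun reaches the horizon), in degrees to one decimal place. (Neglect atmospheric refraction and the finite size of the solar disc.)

The sunset hour angle satisfies cos H_s = −tan φ tan δ = -0.1015, giving H_s = 95.83°.

95.8°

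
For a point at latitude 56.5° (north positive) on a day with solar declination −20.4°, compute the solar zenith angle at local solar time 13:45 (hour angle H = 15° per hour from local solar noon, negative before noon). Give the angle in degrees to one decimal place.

Hour angle H = 15° × (13.75 − 12) = 26.25°.
With φ = 56.5°, δ = -20.4°, H = 26.25°: sin φ sin δ = -0.2907, cos φ cos δ cos H = 0.4640, so cos θ_z = 0.1733.
θ_z = arccos(0.1733) = 80.02°.

80.0°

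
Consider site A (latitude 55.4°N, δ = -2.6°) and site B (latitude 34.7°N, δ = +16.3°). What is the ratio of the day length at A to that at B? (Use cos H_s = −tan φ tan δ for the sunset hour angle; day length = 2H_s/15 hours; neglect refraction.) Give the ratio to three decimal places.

A: H_s = arccos(−tan 55.4° · tan -2.6°) = 86.23°, so 2H_s/15 = 11.4973 h.
B: H_s = arccos(−tan 34.7° · tan 16.3°) = 101.68°, so 2H_s/15 = 13.5573 h.
Ratio A/B = 11.4973 / 13.5573 = 0.8481.

0.848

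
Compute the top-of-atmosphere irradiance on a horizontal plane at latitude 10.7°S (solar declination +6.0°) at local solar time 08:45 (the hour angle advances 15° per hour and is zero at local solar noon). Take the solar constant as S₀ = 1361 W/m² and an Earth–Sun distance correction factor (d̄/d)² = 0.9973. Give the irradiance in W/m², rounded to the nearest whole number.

848 W/m²

Hour angle H = 15° × (8.75 − 12) = -48.75°.
cos θ_z = sin φ sin δ + cos φ cos δ cos H = (-0.1857)(0.1045) + (0.9826)(0.9945)(0.6593) = 0.6249.
Top-of-atmosphere irradiance = S₀ (d̄/d)² cos θ_z = 1361 × 0.9973 × 0.6249 = 848.19 W/m².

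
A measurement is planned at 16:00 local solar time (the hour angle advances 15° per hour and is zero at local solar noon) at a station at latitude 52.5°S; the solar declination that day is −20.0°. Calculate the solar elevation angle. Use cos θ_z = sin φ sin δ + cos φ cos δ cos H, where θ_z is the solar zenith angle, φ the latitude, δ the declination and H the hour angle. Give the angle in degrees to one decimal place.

33.9°

Hour angle H = 15° × (16 − 12) = 60.00°.
With φ = -52.5°, δ = -20.0°, H = 60.00°: sin φ sin δ = 0.2713, cos φ cos δ cos H = 0.2860, so cos θ_z = 0.5573.
θ_z = arccos(0.5573) = 56.13°, so the elevation is 90° − 56.13° = 33.87°.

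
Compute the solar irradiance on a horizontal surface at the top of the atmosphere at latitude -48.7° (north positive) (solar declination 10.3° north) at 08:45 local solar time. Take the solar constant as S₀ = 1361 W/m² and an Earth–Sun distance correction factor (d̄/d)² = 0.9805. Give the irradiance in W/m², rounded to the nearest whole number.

Hour angle H = 15° × (8.75 − 12) = -48.75°.
cos θ_z = sin φ sin δ + cos φ cos δ cos H = (-0.7513)(0.1788) + (0.6600)(0.9839)(0.6593) = 0.2938.
Top-of-atmosphere irradiance = S₀ (d̄/d)² cos θ_z = 1361 × 0.9805 × 0.2938 = 392.06 W/m².

392 W/m²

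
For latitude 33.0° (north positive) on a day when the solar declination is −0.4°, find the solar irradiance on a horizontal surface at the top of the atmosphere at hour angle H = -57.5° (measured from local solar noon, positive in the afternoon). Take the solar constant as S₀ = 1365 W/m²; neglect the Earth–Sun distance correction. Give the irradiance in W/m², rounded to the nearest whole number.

cos θ_z = sin φ sin δ + cos φ cos δ cos H = (0.5446)(-0.0070) + (0.8387)(1.0000)(0.5373) = 0.4468.
Top-of-atmosphere irradiance = S₀ cos θ_z = 1365 × 0.4468 = 609.88 W/m².

610 W/m²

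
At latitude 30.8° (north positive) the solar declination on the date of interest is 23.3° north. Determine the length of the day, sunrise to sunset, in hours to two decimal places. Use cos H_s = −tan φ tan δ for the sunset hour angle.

cos H_s = −tan(30.8°) · tan(23.3°) = -0.2567, so H_s = arccos(-0.2567) = 104.87°.
Day length = 2 H_s / 15° h⁻¹ = 209.74° / 15 = 13.983 h.

13.98 hours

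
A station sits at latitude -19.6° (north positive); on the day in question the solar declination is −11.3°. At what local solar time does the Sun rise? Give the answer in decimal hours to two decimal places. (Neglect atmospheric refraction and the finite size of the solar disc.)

5.73 h

−tan φ tan δ = −(-0.3561)(-0.1998) = -0.0711; H_s = arccos(-0.0711) = 94.08°.
Sunrise is at 12 − H_s/15 = 12 − 6.272 = 5.728 h local solar time.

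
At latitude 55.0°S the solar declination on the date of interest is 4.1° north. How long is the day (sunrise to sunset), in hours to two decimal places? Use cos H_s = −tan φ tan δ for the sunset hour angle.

11.22 hours

cos H_s = −tan(-55.0°) · tan(4.1°) = 0.1024, so H_s = arccos(0.1024) = 84.12°.
Day length = 2 H_s / 15° h⁻¹ = 168.24° / 15 = 11.216 h.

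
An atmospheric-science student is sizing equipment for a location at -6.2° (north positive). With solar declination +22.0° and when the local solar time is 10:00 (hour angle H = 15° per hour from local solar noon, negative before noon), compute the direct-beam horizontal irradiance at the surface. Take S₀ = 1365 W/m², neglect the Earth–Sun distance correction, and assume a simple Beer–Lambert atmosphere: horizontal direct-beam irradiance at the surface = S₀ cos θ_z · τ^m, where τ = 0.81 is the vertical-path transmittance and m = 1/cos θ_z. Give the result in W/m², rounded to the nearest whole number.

783 W/m²

Hour angle H = 15° × (10 − 12) = -30.00°.
With φ = -6.2°, δ = 22.0°, H = -30.00°: sin φ sin δ = -0.0405, cos φ cos δ cos H = 0.7983, so cos θ_z = 0.7578.
Air mass m = 1/cos θ_z = 1/0.7578 = 1.320; τ^m = 0.81^1.320 = 0.7572.
Surface direct beam = 1365 × 0.7578 × 0.7572 = 783.25 W/m².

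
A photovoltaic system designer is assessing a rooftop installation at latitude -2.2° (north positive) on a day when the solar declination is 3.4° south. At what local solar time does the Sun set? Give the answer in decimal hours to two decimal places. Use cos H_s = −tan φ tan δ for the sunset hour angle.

18.01 h

cos H_s = −tan(-2.2°) · tan(-3.4°) = -0.0023, so H_s = arccos(-0.0023) = 90.13°.
Sunset is at 12 + H_s/15 = 12 + 6.009 = 18.009 h local solar time.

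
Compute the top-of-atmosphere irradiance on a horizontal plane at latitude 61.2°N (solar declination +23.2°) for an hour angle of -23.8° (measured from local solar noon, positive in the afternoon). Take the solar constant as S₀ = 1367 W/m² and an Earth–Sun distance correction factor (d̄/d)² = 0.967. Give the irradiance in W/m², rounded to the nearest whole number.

992 W/m²

With φ = 61.2°, δ = 23.2°, H = -23.80°: sin φ sin δ = 0.3452, cos φ cos δ cos H = 0.4051, so cos θ_z = 0.7503.
Top-of-atmosphere irradiance = S₀ (d̄/d)² cos θ_z = 1367 × 0.967 × 0.7503 = 991.81 W/m².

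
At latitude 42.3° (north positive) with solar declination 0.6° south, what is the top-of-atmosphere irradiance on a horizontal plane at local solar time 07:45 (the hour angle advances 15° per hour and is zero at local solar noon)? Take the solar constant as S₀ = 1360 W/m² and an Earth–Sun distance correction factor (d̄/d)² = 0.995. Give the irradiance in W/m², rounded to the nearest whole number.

Hour angle H = 15° × (7.75 − 12) = -63.75°.
cos θ_z = sin(42.3°) sin(-0.6°) + cos(42.3°) cos(-0.6°) cos(-63.75°) = -0.0070 + 0.3271 = 0.3201.
Top-of-atmosphere irradiance = S₀ (d̄/d)² cos θ_z = 1360 × 0.995 × 0.3201 = 433.16 W/m².

433 W/m²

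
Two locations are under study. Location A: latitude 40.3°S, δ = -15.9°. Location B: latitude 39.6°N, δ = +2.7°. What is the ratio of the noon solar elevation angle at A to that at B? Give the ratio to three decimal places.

1.235

A: 90° − |-40.3 − (-15.9)| = 65.60°.
B: 90° − |39.6 − (2.7)| = 53.10°.
Ratio A/B = 65.6000 / 53.1000 = 1.2354.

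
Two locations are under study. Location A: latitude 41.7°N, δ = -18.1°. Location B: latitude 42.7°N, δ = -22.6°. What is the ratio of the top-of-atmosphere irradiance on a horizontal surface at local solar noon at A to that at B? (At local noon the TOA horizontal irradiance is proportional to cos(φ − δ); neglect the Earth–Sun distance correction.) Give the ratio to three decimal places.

1.204

A: cos θ_z = cos(41.7° − (-18.1°)) = 0.5030.
B: cos θ_z = cos(42.7° − (-22.6°)) = 0.4179.
Ratio A/B = 0.5030 / 0.4179 = 1.2036.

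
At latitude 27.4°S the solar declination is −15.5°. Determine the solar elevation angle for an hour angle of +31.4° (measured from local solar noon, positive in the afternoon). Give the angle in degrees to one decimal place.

58.6°

cos θ_z = sin φ sin δ + cos φ cos δ cos H = (-0.4602)(-0.2672) + (0.8878)(0.9636)(0.8536) = 0.8532.
θ_z = arccos(0.8532) = 31.44°, so the elevation is 90° − 31.44° = 58.56°.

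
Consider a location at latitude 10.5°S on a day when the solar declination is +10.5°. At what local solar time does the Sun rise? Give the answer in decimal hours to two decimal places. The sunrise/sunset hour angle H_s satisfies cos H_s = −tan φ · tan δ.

6.13 h

The sunset hour angle satisfies cos H_s = −tan φ tan δ = 0.0344, giving H_s = 88.03°.
Sunrise is at 12 − H_s/15 = 12 − 5.869 = 6.131 h local solar time.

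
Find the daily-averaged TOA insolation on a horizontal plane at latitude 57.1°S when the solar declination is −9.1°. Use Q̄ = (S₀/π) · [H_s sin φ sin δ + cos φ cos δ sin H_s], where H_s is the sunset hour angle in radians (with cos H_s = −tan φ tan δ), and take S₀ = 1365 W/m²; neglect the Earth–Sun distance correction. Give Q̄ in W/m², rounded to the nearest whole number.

The sunset hour angle satisfies cos H_s = −tan φ tan δ = -0.2476, giving H_s = 104.34°. In radians, H_s = 1.8211.
H_s sin φ sin δ = 1.8211 × -0.8396 × -0.1582 = 0.2419.
cos φ cos δ sin H_s = 0.5432 × 0.9874 × 0.9688 = 0.5196.
Q̄ = (1365/π) × (0.2419 + 0.5196) = 434.49 × 0.7615 = 330.86 W/m².

331 W/m²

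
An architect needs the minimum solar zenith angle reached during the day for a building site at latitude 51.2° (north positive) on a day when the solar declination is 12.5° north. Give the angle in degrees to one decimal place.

At local solar noon the hour angle is zero, so the zenith angle is |φ − δ| = |51.2° − (12.5°)| = 38.7°.

38.7°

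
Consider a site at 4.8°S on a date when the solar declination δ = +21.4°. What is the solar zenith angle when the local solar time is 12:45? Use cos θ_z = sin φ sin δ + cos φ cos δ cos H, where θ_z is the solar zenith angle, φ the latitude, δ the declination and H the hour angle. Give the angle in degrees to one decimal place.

Hour angle H = 15° × (12.75 − 12) = 11.25°.
cos θ_z = sin(-4.8°) sin(21.4°) + cos(-4.8°) cos(21.4°) cos(11.25°) = -0.0305 + 0.9100 = 0.8795.
θ_z = arccos(0.8795) = 28.42°.

28.4°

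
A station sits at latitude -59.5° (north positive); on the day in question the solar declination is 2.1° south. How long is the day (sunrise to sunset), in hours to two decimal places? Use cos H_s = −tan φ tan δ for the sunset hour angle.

−tan φ tan δ = −(-1.6977)(-0.0367) = -0.0623; H_s = arccos(-0.0623) = 93.57°.
Day length = 2 H_s / 15° h⁻¹ = 187.14° / 15 = 12.476 h.

12.48 hours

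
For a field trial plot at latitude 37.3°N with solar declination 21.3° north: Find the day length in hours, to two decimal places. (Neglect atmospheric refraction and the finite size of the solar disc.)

14.30 hours

cos H_s = −tan(37.3°) · tan(21.3°) = -0.2970, so H_s = arccos(-0.2970) = 107.28°.
Day length = 2 H_s / 15° h⁻¹ = 214.56° / 15 = 14.304 h.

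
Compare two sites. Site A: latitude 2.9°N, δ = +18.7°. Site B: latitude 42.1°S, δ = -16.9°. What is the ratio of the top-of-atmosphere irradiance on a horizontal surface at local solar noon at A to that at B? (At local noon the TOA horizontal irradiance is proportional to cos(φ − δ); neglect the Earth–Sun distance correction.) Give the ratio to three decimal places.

A: cos θ_z = cos(2.9° − (18.7°)) = 0.9622.
B: cos θ_z = cos(-42.1° − (-16.9°)) = 0.9048.
Ratio A/B = 0.9622 / 0.9048 = 1.0634.

1.063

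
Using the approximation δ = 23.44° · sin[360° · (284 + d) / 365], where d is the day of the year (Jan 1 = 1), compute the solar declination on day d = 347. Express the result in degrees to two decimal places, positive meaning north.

-23.23°

360 × (284 + 347) / 365 = 622.356°; sin(622.356°) = -0.9911.
δ = 23.44 × -0.9911 = -23.231° ≈ -23.23°.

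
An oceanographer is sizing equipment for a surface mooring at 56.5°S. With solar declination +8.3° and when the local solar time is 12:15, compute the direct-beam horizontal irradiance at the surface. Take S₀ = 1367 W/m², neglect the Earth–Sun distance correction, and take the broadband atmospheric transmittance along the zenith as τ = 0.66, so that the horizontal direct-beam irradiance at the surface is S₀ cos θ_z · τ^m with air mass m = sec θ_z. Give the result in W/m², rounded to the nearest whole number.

218 W/m²

Hour angle H = 15° × (12.25 − 12) = 3.75°.
With φ = -56.5°, δ = 8.3°, H = 3.75°: sin φ sin δ = -0.1204, cos φ cos δ cos H = 0.5450, so cos θ_z = 0.4246.
Air mass m = 1/cos θ_z = 1/0.4246 = 2.355; τ^m = 0.66^2.355 = 0.3759.
Surface direct beam = 1367 × 0.4246 × 0.3759 = 218.18 W/m².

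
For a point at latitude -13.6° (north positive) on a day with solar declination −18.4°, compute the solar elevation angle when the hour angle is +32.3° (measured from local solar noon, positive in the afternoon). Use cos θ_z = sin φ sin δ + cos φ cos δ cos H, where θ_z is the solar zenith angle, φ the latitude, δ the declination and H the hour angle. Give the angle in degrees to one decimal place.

58.6°

With φ = -13.6°, δ = -18.4°, H = 32.30°: sin φ sin δ = 0.0742, cos φ cos δ cos H = 0.7796, so cos θ_z = 0.8538.
θ_z = arccos(0.8538) = 31.37°, so the elevation is 90° − 31.37° = 58.63°.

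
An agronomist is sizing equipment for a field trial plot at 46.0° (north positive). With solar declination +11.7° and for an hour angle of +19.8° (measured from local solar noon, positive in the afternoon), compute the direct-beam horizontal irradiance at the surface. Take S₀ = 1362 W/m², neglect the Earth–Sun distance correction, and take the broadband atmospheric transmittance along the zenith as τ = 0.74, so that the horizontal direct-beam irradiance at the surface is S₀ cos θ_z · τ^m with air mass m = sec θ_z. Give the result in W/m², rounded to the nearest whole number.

cos θ_z = sin(46.0°) sin(11.7°) + cos(46.0°) cos(11.7°) cos(19.80°) = 0.1459 + 0.6400 = 0.7859.
Air mass m = 1/cos θ_z = 1/0.7859 = 1.272; τ^m = 0.74^1.272 = 0.6818.
Surface direct beam = 1362 × 0.7859 × 0.6818 = 729.80 W/m².

730 W/m²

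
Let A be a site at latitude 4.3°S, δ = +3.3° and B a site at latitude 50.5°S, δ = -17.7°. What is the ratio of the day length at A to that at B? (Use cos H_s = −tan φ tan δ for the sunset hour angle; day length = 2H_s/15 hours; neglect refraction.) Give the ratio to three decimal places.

A: H_s = arccos(−tan -4.3° · tan 3.3°) = 89.75°, so 2H_s/15 = 11.9667 h.
B: H_s = arccos(−tan -50.5° · tan -17.7°) = 112.78°, so 2H_s/15 = 15.0373 h.
Ratio A/B = 11.9667 / 15.0373 = 0.7958.

0.796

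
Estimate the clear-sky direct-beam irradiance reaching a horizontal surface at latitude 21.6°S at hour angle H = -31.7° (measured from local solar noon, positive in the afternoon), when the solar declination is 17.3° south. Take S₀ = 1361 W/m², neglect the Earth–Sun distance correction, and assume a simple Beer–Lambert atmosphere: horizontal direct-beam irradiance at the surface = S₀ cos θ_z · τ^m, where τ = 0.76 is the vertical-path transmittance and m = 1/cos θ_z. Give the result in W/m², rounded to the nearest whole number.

cos θ_z = sin φ sin δ + cos φ cos δ cos H = (-0.3681)(-0.2974) + (0.9298)(0.9548)(0.8508) = 0.8648.
Air mass m = 1/cos θ_z = 1/0.8648 = 1.156; τ^m = 0.76^1.156 = 0.7281.
Surface direct beam = 1361 × 0.8648 × 0.7281 = 856.97 W/m².

857 W/m²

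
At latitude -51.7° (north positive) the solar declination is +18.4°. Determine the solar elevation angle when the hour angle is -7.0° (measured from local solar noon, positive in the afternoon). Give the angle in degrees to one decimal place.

cos θ_z = sin φ sin δ + cos φ cos δ cos H = (-0.7848)(0.3156) + (0.6198)(0.9489)(0.9925) = 0.3360.
θ_z = arccos(0.3360) = 70.37°, so the elevation is 90° − 70.37° = 19.63°.

19.6°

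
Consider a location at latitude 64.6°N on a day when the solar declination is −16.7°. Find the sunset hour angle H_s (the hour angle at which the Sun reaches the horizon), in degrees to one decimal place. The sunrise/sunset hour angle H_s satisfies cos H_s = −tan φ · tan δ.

The sunset hour angle satisfies cos H_s = −tan φ tan δ = 0.6318, giving H_s = 50.82°.

50.8°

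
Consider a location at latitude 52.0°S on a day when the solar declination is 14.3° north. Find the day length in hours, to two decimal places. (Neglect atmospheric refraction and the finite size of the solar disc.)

The sunset hour angle satisfies cos H_s = −tan φ tan δ = 0.3263, giving H_s = 70.96°.
Day length = 2 H_s / 15° h⁻¹ = 141.92° / 15 = 9.461 h.

9.46 hours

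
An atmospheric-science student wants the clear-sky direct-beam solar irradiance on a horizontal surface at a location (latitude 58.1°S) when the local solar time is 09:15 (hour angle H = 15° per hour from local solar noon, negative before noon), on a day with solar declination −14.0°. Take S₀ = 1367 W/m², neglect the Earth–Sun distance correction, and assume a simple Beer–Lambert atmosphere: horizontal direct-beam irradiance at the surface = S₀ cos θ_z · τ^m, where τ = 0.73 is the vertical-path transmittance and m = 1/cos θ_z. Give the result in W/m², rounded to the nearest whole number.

Hour angle H = 15° × (9.25 − 12) = -41.25°.
With φ = -58.1°, δ = -14.0°, H = -41.25°: sin φ sin δ = 0.2054, cos φ cos δ cos H = 0.3855, so cos θ_z = 0.5909.
Air mass m = 1/cos θ_z = 1/0.5909 = 1.692; τ^m = 0.73^1.692 = 0.5871.
Surface direct beam = 1367 × 0.5909 × 0.5871 = 474.24 W/m².

474 W/m²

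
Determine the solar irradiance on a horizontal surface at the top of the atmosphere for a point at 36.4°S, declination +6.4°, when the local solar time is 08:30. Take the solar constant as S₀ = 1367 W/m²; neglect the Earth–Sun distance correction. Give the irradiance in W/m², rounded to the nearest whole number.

Hour angle H = 15° × (8.5 − 12) = -52.50°.
cos θ_z = sin(-36.4°) sin(6.4°) + cos(-36.4°) cos(6.4°) cos(-52.50°) = -0.0661 + 0.4869 = 0.4208.
Top-of-atmosphere irradiance = S₀ cos θ_z = 1367 × 0.4208 = 575.23 W/m².

575 W/m²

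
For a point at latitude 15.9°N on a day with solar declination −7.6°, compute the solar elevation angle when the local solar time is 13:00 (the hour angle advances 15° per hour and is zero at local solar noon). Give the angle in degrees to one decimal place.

62.2°

Hour angle H = 15° × (13 − 12) = 15.00°.
cos θ_z = sin(15.9°) sin(-7.6°) + cos(15.9°) cos(-7.6°) cos(15.00°) = -0.0362 + 0.9208 = 0.8846.
θ_z = arccos(0.8846) = 27.80°, so the elevation is 90° − 27.80° = 62.20°.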